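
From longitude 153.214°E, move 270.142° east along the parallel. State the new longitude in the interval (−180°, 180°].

63.356°E

Start at +153.214°; shift +270.142° → +423.356°.
+423.356° lies outside (−180°, 180°]; subtract 360° → +63.356°.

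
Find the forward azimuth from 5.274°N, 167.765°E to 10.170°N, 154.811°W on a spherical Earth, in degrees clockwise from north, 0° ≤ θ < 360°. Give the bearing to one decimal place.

Δλ = -154.811 − 167.765 = -322.576°; wrapped into (−180°, 180°]: 37.424°.
θ = atan2( sin Δλ · cos φ₂ , cos φ₁ · sin φ₂ − sin φ₁ · cos φ₂ · cos Δλ )
  = atan2(0.59816, 0.10397) = 80.140° → normalised to [0°, 360°): 80.140°.

80.1°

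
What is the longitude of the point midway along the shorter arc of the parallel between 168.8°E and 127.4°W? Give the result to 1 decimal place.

159.3°W

Signed shortest Δλ from +168.8° to -127.4° is +63.8°.
Midpoint longitude = +168.8° + (+63.8°)/2 = +168.8° + 31.9° = +200.7°.
Normalise into (−180°, 180°]: -159.3°.
(The naïve average (+168.8 + -127.4)/2 = 20.7° is on the wrong side of the globe.)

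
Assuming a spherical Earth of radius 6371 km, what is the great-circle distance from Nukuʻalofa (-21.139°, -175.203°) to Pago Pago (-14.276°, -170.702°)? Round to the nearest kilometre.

Δλ = -170.702 − -175.203 = 4.501°.
Δφ = -14.276 − -21.139 = 6.863°.
a = sin²(Δφ/2) + cos φ₁ · cos φ₂ · sin²(Δλ/2) = 0.004976.
c = 2·atan2(√a, √(1−a)) = 0.14121 rad → d = 6371·c ≈ 899.62 km.

900 km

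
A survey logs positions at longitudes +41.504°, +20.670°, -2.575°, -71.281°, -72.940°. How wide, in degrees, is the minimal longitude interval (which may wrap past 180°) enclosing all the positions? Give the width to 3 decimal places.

Sort the longitudes: -72.940°, -71.281°, -2.575°, +20.670°, +41.504°.
Eastward gaps between consecutive values (wrapping around): 1.659°, 68.706°, 23.245°, 20.834°, 245.556°.
Largest gap = 245.556° ⇒ minimal covering band is its complement: 360° − 245.556° = 114.444°.
Band runs from -72.940° eastward to +41.504°.

114.444°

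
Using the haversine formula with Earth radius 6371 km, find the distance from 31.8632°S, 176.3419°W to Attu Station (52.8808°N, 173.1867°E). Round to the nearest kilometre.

9478 km

Δλ = 173.1867 − -176.3419 = 349.5286°; wrapped into (−180°, 180°]: -10.4714°.
Δφ = 52.8808 − -31.8632 = 84.7440°.
a = sin²(Δφ/2) + cos φ₁ · cos φ₂ · sin²(Δλ/2) = 0.458465.
c = 2·atan2(√a, √(1−a)) = 1.48763 rad → d = 6371·c ≈ 9477.69 km.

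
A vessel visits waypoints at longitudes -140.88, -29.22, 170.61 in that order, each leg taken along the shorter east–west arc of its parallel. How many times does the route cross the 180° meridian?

1

Leg 1: -140.88° → -29.22°, shortest Δλ = 111.66° (east) — does not cross 180°.
Leg 2: -29.22° → +170.61°, shortest Δλ = -160.17° (west) — crosses 180°.
Total crossings: 1.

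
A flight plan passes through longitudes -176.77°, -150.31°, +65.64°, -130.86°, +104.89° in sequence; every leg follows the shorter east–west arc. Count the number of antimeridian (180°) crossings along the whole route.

Leg 1: -176.77° → -150.31°, shortest Δλ = 26.46° (east) — does not cross 180°.
Leg 2: -150.31° → +65.64°, shortest Δλ = -144.05° (west) — crosses 180°.
Leg 3: +65.64° → -130.86°, shortest Δλ = 163.5° (east) — crosses 180°.
Leg 4: -130.86° → +104.89°, shortest Δλ = -124.25° (west) — crosses 180°.
Total crossings: 3.

3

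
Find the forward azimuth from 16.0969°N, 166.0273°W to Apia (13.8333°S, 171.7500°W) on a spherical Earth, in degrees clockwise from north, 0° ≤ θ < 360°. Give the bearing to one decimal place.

191.0°

Δλ = -171.7500 − -166.0273 = -5.7227°.
θ = atan2( sin Δλ · cos φ₂ , cos φ₁ · sin φ₂ − sin φ₁ · cos φ₂ · cos Δλ )
  = atan2(-0.09682, -0.49760) = -168.989° → normalised to [0°, 360°): 191.011°.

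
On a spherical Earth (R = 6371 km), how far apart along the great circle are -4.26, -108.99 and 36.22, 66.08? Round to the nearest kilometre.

Δλ = 66.08 − -108.99 = 175.07°.
Δφ = 36.22 − -4.26 = 40.48°.
a = sin²(Δφ/2) + cos φ₁ · cos φ₂ · sin²(Δλ/2) = 0.922721.
c = 2·atan2(√a, √(1−a)) = 2.57819 rad → d = 6371·c ≈ 16425.63 km.

16426 km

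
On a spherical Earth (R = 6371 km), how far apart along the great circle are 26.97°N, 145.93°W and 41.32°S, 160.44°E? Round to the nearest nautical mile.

Δλ = 160.44 − -145.93 = 306.37°; wrapped into (−180°, 180°]: -53.63°.
Δφ = -41.32 − 26.97 = -68.29°.
a = sin²(Δφ/2) + cos φ₁ · cos φ₂ · sin²(Δλ/2) = 0.451260.
c = 2·atan2(√a, √(1−a)) = 1.47316 rad → d = 6371·c ≈ 9385.51 km ≈ 5067.77 nmi.

5068 nmi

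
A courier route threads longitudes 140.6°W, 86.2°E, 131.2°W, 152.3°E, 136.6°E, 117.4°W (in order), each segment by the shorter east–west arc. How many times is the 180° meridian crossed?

4

Leg 1: -140.6° → +86.2°, shortest Δλ = -133.2° (west) — crosses 180°.
Leg 2: +86.2° → -131.2°, shortest Δλ = 142.6° (east) — crosses 180°.
Leg 3: -131.2° → +152.3°, shortest Δλ = -76.5° (west) — crosses 180°.
Leg 4: +152.3° → +136.6°, shortest Δλ = -15.7° (west) — does not cross 180°.
Leg 5: +136.6° → -117.4°, shortest Δλ = 106.0° (east) — crosses 180°.
Total crossings: 4.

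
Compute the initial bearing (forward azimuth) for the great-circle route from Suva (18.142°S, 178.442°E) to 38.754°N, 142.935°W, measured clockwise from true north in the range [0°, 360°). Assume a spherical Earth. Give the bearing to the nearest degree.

Δλ = -142.935 − 178.442 = -321.377°; wrapped into (−180°, 180°]: 38.623°.
θ = atan2( sin Δλ · cos φ₂ , cos φ₁ · sin φ₂ − sin φ₁ · cos φ₂ · cos Δλ )
  = atan2(0.48677, 0.78457) = 31.817° → normalised to [0°, 360°): 31.817°.

32°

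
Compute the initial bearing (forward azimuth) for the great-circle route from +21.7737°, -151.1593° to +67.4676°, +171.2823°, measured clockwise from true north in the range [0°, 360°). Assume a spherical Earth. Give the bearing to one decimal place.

342.6°

Δλ = 171.2823 − -151.1593 = 322.4416°; wrapped into (−180°, 180°]: -37.5584°.
θ = atan2( sin Δλ · cos φ₂ , cos φ₁ · sin φ₂ − sin φ₁ · cos φ₂ · cos Δλ )
  = atan2(-0.23359, 0.74508) = -17.407° → normalised to [0°, 360°): 342.593°.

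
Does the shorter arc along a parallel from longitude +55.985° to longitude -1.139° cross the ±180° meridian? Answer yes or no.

No

Signed shortest Δλ = ((-1.139 − 55.985 + 180) mod 360) − 180 = -57.124°.
Going west by 57.124° from +55.985° reaches -1.139° without touching 180°.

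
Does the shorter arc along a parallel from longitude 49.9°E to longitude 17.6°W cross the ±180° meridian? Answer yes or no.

No

Signed shortest Δλ = ((-17.6 − 49.9 + 180) mod 360) − 180 = -67.5°.
Going west by 67.5° from +49.9° reaches -17.6° without touching 180°.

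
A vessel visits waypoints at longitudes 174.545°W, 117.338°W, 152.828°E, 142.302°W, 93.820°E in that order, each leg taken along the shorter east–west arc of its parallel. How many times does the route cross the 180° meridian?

3

Leg 1: -174.545° → -117.338°, shortest Δλ = 57.207° (east) — does not cross 180°.
Leg 2: -117.338° → +152.828°, shortest Δλ = -89.834° (west) — crosses 180°.
Leg 3: +152.828° → -142.302°, shortest Δλ = 64.87° (east) — crosses 180°.
Leg 4: -142.302° → +93.820°, shortest Δλ = -123.878° (west) — crosses 180°.
Total crossings: 3.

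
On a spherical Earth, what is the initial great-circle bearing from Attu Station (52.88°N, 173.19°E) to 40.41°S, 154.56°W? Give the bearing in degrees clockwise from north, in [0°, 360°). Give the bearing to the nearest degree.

156°

Δλ = -154.56 − 173.19 = -327.75°; wrapped into (−180°, 180°]: 32.25°.
θ = atan2( sin Δλ · cos φ₂ , cos φ₁ · sin φ₂ − sin φ₁ · cos φ₂ · cos Δλ )
  = atan2(0.40631, -0.90469) = 155.814° → normalised to [0°, 360°): 155.814°.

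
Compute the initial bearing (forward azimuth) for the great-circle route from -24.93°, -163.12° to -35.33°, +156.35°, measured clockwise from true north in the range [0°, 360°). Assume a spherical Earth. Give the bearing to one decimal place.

243.6°

Δλ = 156.35 − -163.12 = 319.47°; wrapped into (−180°, 180°]: -40.53°.
θ = atan2( sin Δλ · cos φ₂ , cos φ₁ · sin φ₂ − sin φ₁ · cos φ₂ · cos Δλ )
  = atan2(-0.53017, -0.26303) = -116.387° → normalised to [0°, 360°): 243.613°.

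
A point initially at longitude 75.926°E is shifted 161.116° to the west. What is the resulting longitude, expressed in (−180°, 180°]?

Start at +75.926°; shift −161.116° → -85.190°.
-85.190° already lies in (−180°, 180°].

85.190°W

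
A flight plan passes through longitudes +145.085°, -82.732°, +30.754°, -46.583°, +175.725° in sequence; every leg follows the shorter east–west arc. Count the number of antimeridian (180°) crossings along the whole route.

2

Leg 1: +145.085° → -82.732°, shortest Δλ = 132.183° (east) — crosses 180°.
Leg 2: -82.732° → +30.754°, shortest Δλ = 113.486° (east) — does not cross 180°.
Leg 3: +30.754° → -46.583°, shortest Δλ = -77.337° (west) — does not cross 180°.
Leg 4: -46.583° → +175.725°, shortest Δλ = -137.692° (west) — crosses 180°.
Total crossings: 2.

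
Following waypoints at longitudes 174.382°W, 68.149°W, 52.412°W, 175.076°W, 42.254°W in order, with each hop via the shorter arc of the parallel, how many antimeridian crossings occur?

Leg 1: -174.382° → -68.149°, shortest Δλ = 106.233° (east) — does not cross 180°.
Leg 2: -68.149° → -52.412°, shortest Δλ = 15.737° (east) — does not cross 180°.
Leg 3: -52.412° → -175.076°, shortest Δλ = -122.664° (west) — does not cross 180°.
Leg 4: -175.076° → -42.254°, shortest Δλ = 132.822° (east) — does not cross 180°.
Total crossings: 0.

0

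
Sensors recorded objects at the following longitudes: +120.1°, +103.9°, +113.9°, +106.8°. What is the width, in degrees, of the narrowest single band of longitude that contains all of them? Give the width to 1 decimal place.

16.2°

Sort the longitudes: +103.9°, +106.8°, +113.9°, +120.1°.
Eastward gaps between consecutive values (wrapping around): 2.9°, 7.1°, 6.2°, 343.8°.
Largest gap = 343.8° ⇒ minimal covering band is its complement: 360° − 343.8° = 16.2°.
Band runs from +103.9° eastward to +120.1°.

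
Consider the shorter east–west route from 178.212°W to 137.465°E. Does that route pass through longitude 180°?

Yes

Naïve |137.465 − -178.212| = 315.677° > 180°, so the shorter arc goes the other way round — across 180°.
Signed shortest Δλ = ((137.465 − -178.212 + 180) mod 360) − 180 = -44.323°.
Going west by 44.323° from -178.212° passes through 180° before reaching +137.465°.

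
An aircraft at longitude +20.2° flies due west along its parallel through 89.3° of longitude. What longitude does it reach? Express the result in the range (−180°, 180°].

-69.1°

Start at +20.2°; shift −89.3° → -69.1°.
-69.1° already lies in (−180°, 180°].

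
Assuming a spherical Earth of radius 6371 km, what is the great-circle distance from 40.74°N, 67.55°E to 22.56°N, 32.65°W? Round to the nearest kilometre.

Δλ = -32.65 − 67.55 = -100.20°.
Δφ = 22.56 − 40.74 = -18.18°.
a = sin²(Δφ/2) + cos φ₁ · cos φ₂ · sin²(Δλ/2) = 0.436763.
c = 2·atan2(√a, √(1−a)) = 1.44398 rad → d = 6371·c ≈ 9199.61 km.

9200 km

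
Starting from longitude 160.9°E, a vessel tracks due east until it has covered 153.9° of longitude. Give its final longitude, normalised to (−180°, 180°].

Start at +160.9°; shift +153.9° → +314.8°.
+314.8° lies outside (−180°, 180°]; subtract 360° → -45.2°.

45.2°W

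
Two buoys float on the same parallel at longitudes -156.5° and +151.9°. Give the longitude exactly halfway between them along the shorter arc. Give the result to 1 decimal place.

+177.7°

Signed shortest Δλ from -156.5° to +151.9° is -51.6°.
Midpoint longitude = -156.5° + (-51.6°)/2 = -156.5° − 25.8° = -182.3°.
Normalise into (−180°, 180°]: +177.7°.
(The naïve average (-156.5 + +151.9)/2 = -2.3° is on the wrong side of the globe.)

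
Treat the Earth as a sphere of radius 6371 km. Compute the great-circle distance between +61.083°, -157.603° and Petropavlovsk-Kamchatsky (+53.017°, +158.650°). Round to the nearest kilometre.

Δλ = 158.650 − -157.603 = 316.253°; wrapped into (−180°, 180°]: -43.747°.
Δφ = 53.017 − 61.083 = -8.066°.
a = sin²(Δφ/2) + cos φ₁ · cos φ₂ · sin²(Δλ/2) = 0.045322.
c = 2·atan2(√a, √(1−a)) = 0.42906 rad → d = 6371·c ≈ 2733.55 km.

2734 km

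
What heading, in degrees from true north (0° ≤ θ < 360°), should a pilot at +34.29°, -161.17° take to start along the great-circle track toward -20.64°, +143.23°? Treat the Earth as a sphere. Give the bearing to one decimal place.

Δλ = 143.23 − -161.17 = 304.40°; wrapped into (−180°, 180°]: -55.60°.
θ = atan2( sin Δλ · cos φ₂ , cos φ₁ · sin φ₂ − sin φ₁ · cos φ₂ · cos Δλ )
  = atan2(-0.77215, -0.58909) = -127.341° → normalised to [0°, 360°): 232.659°.

232.7°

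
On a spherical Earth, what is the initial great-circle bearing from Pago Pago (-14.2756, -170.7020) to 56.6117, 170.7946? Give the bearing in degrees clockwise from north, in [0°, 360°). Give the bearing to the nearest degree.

349°

Δλ = 170.7946 − -170.7020 = 341.4966°; wrapped into (−180°, 180°]: -18.5034°.
θ = atan2( sin Δλ · cos φ₂ , cos φ₁ · sin φ₂ − sin φ₁ · cos φ₂ · cos Δλ )
  = atan2(-0.17465, 0.93786) = -10.549° → normalised to [0°, 360°): 349.451°.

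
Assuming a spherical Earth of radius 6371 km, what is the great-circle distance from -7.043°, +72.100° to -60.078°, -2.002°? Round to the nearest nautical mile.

4563 nmi

Δλ = -2.002 − 72.100 = -74.102°.
Δφ = -60.078 − -7.043 = -53.035°.
a = sin²(Δφ/2) + cos φ₁ · cos φ₂ · sin²(Δλ/2) = 0.379060.
c = 2·atan2(√a, √(1−a)) = 1.32649 rad → d = 6371·c ≈ 8451.10 km ≈ 4563.23 nmi.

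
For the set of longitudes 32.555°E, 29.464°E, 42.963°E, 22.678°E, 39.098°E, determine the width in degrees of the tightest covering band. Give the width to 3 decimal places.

20.285°

Sort the longitudes: +22.678°, +29.464°, +32.555°, +39.098°, +42.963°.
Eastward gaps between consecutive values (wrapping around): 6.786°, 3.091°, 6.543°, 3.865°, 339.715°.
Largest gap = 339.715° ⇒ minimal covering band is its complement: 360° − 339.715° = 20.285°.
Band runs from +22.678° eastward to +42.963°.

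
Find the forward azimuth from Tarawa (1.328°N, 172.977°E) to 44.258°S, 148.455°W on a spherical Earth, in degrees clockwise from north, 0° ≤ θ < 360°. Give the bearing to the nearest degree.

Δλ = -148.455 − 172.977 = -321.432°; wrapped into (−180°, 180°]: 38.568°.
θ = atan2( sin Δλ · cos φ₂ , cos φ₁ · sin φ₂ − sin φ₁ · cos φ₂ · cos Δλ )
  = atan2(0.44651, -0.71068) = 147.859° → normalised to [0°, 360°): 147.859°.

148°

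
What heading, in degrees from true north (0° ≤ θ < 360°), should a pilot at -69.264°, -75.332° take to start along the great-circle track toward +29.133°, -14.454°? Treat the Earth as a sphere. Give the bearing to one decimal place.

53.2°

Δλ = -14.454 − -75.332 = 60.878°.
θ = atan2( sin Δλ · cos φ₂ , cos φ₁ · sin φ₂ − sin φ₁ · cos φ₂ · cos Δλ )
  = atan2(0.76307, 0.56994) = 53.244° → normalised to [0°, 360°): 53.244°.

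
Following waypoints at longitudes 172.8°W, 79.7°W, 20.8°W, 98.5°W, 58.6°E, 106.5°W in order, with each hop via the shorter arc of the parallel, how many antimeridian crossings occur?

0

Leg 1: -172.8° → -79.7°, shortest Δλ = 93.1° (east) — does not cross 180°.
Leg 2: -79.7° → -20.8°, shortest Δλ = 58.9° (east) — does not cross 180°.
Leg 3: -20.8° → -98.5°, shortest Δλ = -77.7° (west) — does not cross 180°.
Leg 4: -98.5° → +58.6°, shortest Δλ = 157.1° (east) — does not cross 180°.
Leg 5: +58.6° → -106.5°, shortest Δλ = -165.1° (west) — does not cross 180°.
Total crossings: 0.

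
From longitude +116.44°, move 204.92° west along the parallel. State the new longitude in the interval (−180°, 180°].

Start at +116.44°; shift −204.92° → -88.48°.
-88.48° already lies in (−180°, 180°].

-88.48°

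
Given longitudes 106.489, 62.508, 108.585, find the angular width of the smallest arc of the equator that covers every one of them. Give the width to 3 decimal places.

46.077°

Sort the longitudes: +62.508°, +106.489°, +108.585°.
Eastward gaps between consecutive values (wrapping around): 43.981°, 2.096°, 313.923°.
Largest gap = 313.923° ⇒ minimal covering band is its complement: 360° − 313.923° = 46.077°.
Band runs from +62.508° eastward to +108.585°.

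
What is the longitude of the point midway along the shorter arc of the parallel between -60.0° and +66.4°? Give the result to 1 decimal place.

+3.2°

Signed shortest Δλ from -60.0° to +66.4° is +126.4°.
Midpoint longitude = -60.0° + (+126.4°)/2 = -60.0° + 63.2° = +3.2°.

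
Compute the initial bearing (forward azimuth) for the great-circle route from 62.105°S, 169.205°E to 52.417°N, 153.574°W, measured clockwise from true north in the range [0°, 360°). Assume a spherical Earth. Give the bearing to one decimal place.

24.8°

Δλ = -153.574 − 169.205 = -322.779°; wrapped into (−180°, 180°]: 37.221°.
θ = atan2( sin Δλ · cos φ₂ , cos φ₁ · sin φ₂ − sin φ₁ · cos φ₂ · cos Δλ )
  = atan2(0.36893, 0.80000) = 24.757° → normalised to [0°, 360°): 24.757°.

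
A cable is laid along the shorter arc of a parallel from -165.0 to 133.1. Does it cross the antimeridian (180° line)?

Yes

Naïve |133.1 − -165.0| = 298.1° > 180°, so the shorter arc goes the other way round — across 180°.
Signed shortest Δλ = ((133.1 − -165.0 + 180) mod 360) − 180 = -61.9°.
Going west by 61.9° from -165.0° passes through 180° before reaching +133.1°.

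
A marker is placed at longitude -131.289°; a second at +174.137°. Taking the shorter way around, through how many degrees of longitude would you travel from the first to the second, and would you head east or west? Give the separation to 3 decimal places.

54.574° west

Raw difference: 174.137 − -131.289 = 305.426°.
Normalise into (−180°, 180°]: 305.426° − 360° = -54.574°.
Negative ⇒ the second point lies to the west; separation 54.574°.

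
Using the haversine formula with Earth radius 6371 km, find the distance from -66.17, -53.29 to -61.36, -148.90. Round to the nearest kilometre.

4268 km

Δλ = -148.90 − -53.29 = -95.61°.
Δφ = -61.36 − -66.17 = 4.81°.
a = sin²(Δφ/2) + cos φ₁ · cos φ₂ · sin²(Δλ/2) = 0.108052.
c = 2·atan2(√a, √(1−a)) = 0.66988 rad → d = 6371·c ≈ 4267.80 km.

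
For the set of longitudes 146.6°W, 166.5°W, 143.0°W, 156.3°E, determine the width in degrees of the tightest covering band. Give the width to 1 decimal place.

60.7°

Sort the longitudes: -166.5°, -146.6°, -143.0°, +156.3°.
Eastward gaps between consecutive values (wrapping around): 19.9°, 3.6°, 299.3°, 37.2°.
Largest gap = 299.3° ⇒ minimal covering band is its complement: 360° − 299.3° = 60.7°.
Band runs from +156.3° eastward to -143.0°, crossing the antimeridian.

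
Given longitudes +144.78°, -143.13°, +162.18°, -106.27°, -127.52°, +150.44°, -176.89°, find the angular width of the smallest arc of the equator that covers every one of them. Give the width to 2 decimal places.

108.95°

Sort the longitudes: -176.89°, -143.13°, -127.52°, -106.27°, +144.78°, +150.44°, +162.18°.
Eastward gaps between consecutive values (wrapping around): 33.76°, 15.61°, 21.25°, 251.05°, 5.66°, 11.74°, 20.93°.
Largest gap = 251.05° ⇒ minimal covering band is its complement: 360° − 251.05° = 108.95°.
Band runs from +144.78° eastward to -106.27°, crossing the antimeridian.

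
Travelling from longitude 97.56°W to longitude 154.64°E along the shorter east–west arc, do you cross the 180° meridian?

Yes

Naïve |154.64 − -97.56| = 252.2° > 180°, so the shorter arc goes the other way round — across 180°.
Signed shortest Δλ = ((154.64 − -97.56 + 180) mod 360) − 180 = -107.8°.
Going west by 107.8° from -97.56° passes through 180° before reaching +154.64°.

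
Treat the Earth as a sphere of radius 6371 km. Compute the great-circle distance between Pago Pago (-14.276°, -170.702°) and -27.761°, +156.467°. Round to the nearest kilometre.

3707 km

Δλ = 156.467 − -170.702 = 327.169°; wrapped into (−180°, 180°]: -32.831°.
Δφ = -27.761 − -14.276 = -13.485°.
a = sin²(Δφ/2) + cos φ₁ · cos φ₂ · sin²(Δλ/2) = 0.082273.
c = 2·atan2(√a, √(1−a)) = 0.58184 rad → d = 6371·c ≈ 3706.89 km.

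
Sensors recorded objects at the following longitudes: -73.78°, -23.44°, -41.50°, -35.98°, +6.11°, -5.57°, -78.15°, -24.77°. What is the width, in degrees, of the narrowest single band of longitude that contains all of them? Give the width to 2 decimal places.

84.26°

Sort the longitudes: -78.15°, -73.78°, -41.50°, -35.98°, -24.77°, -23.44°, -5.57°, +6.11°.
Eastward gaps between consecutive values (wrapping around): 4.37°, 32.28°, 5.52°, 11.21°, 1.33°, 17.87°, 11.68°, 275.74°.
Largest gap = 275.74° ⇒ minimal covering band is its complement: 360° − 275.74° = 84.26°.
Band runs from -78.15° eastward to +6.11°.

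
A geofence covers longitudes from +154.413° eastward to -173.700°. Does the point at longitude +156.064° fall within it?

Band width going east from +154.413° to -173.700°: ((-173.700 − 154.413) mod 360) = 31.887°.
Offset of +156.064° east of the west edge: ((156.064 − 154.413) mod 360) = 1.651°.
1.651° ≤ 31.887° ⇒ inside.

Yes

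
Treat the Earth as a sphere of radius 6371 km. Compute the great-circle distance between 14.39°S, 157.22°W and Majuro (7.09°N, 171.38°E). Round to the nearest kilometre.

Δλ = 171.38 − -157.22 = 328.60°; wrapped into (−180°, 180°]: -31.40°.
Δφ = 7.09 − -14.39 = 21.48°.
a = sin²(Δφ/2) + cos φ₁ · cos φ₂ · sin²(Δλ/2) = 0.105112.
c = 2·atan2(√a, √(1−a)) = 0.66035 rad → d = 6371·c ≈ 4207.11 km.

4207 km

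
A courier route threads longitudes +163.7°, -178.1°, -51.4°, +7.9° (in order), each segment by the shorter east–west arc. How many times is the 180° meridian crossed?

1

Leg 1: +163.7° → -178.1°, shortest Δλ = 18.2° (east) — crosses 180°.
Leg 2: -178.1° → -51.4°, shortest Δλ = 126.7° (east) — does not cross 180°.
Leg 3: -51.4° → +7.9°, shortest Δλ = 59.3° (east) — does not cross 180°.
Total crossings: 1.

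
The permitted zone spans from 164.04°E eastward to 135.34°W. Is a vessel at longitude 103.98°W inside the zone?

No

Band width going east from +164.04° to -135.34°: ((-135.34 − 164.04) mod 360) = 60.62°.
Offset of -103.98° east of the west edge: ((-103.98 − 164.04) mod 360) = 91.98°.
91.98° > 60.62° ⇒ outside.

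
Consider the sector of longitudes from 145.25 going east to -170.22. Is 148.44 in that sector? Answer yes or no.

Yes

Band width going east from +145.25° to -170.22°: ((-170.22 − 145.25) mod 360) = 44.53°.
Offset of +148.44° east of the west edge: ((148.44 − 145.25) mod 360) = 3.19°.
3.19° ≤ 44.53° ⇒ inside.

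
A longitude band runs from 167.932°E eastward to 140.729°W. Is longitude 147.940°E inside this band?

No

Band width going east from +167.932° to -140.729°: ((-140.729 − 167.932) mod 360) = 51.339°.
Offset of +147.940° east of the west edge: ((147.940 − 167.932) mod 360) = 340.008°.
340.008° > 51.339° ⇒ outside.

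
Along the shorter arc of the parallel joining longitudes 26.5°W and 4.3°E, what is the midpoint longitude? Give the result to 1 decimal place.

Signed shortest Δλ from -26.5° to +4.3° is +30.8°.
Midpoint longitude = -26.5° + (+30.8°)/2 = -26.5° + 15.4° = -11.1°.

11.1°W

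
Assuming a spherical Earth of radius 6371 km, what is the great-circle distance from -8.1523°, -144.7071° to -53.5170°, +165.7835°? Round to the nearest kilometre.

6700 km

Δλ = 165.7835 − -144.7071 = 310.4906°; wrapped into (−180°, 180°]: -49.5094°.
Δφ = -53.5170 − -8.1523 = -45.3647°.
a = sin²(Δφ/2) + cos φ₁ · cos φ₂ · sin²(Δλ/2) = 0.251904.
c = 2·atan2(√a, √(1−a)) = 1.05159 rad → d = 6371·c ≈ 6699.68 km.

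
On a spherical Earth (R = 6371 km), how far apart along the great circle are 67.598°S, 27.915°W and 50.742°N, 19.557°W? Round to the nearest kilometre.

13177 km

Δλ = -19.557 − -27.915 = 8.358°.
Δφ = 50.742 − -67.598 = 118.340°.
a = sin²(Δφ/2) + cos φ₁ · cos φ₂ · sin²(Δλ/2) = 0.738632.
c = 2·atan2(√a, √(1−a)) = 2.06834 rad → d = 6371·c ≈ 13177.36 km.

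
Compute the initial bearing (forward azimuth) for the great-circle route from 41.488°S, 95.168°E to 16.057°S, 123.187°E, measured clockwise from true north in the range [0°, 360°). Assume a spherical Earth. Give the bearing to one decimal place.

51.8°

Δλ = 123.187 − 95.168 = 28.019°.
θ = atan2( sin Δλ · cos φ₂ , cos φ₁ · sin φ₂ − sin φ₁ · cos φ₂ · cos Δλ )
  = atan2(0.45144, 0.35481) = 51.834° → normalised to [0°, 360°): 51.834°.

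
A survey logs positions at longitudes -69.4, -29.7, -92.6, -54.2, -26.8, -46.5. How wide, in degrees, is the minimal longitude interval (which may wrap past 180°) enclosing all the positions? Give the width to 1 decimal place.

Sort the longitudes: -92.6°, -69.4°, -54.2°, -46.5°, -29.7°, -26.8°.
Eastward gaps between consecutive values (wrapping around): 23.2°, 15.2°, 7.7°, 16.8°, 2.9°, 294.2°.
Largest gap = 294.2° ⇒ minimal covering band is its complement: 360° − 294.2° = 65.8°.
Band runs from -92.6° eastward to -26.8°.

65.8°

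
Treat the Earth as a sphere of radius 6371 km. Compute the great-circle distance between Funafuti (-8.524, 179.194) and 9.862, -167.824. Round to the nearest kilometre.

2499 km

Δλ = -167.824 − 179.194 = -347.018°; wrapped into (−180°, 180°]: 12.982°.
Δφ = 9.862 − -8.524 = 18.386°.
a = sin²(Δφ/2) + cos φ₁ · cos φ₂ · sin²(Δλ/2) = 0.037975.
c = 2·atan2(√a, √(1−a)) = 0.39225 rad → d = 6371·c ≈ 2499.05 km.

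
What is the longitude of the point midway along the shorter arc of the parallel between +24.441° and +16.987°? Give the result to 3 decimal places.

+20.714°

Signed shortest Δλ from +24.441° to +16.987° is -7.454°.
Midpoint longitude = +24.441° + (-7.454°)/2 = +24.441° − 3.727° = +20.714°.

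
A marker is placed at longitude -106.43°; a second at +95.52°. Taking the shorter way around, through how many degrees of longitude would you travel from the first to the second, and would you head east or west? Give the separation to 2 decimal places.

158.05° west

Raw difference: 95.52 − -106.43 = 201.95°.
Normalise into (−180°, 180°]: 201.95° − 360° = -158.05°.
Negative ⇒ the second point lies to the west; separation 158.05°.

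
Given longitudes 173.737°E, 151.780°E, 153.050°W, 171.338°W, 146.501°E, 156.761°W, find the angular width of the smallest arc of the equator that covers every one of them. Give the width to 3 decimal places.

60.449°

Sort the longitudes: -171.338°, -156.761°, -153.050°, +146.501°, +151.780°, +173.737°.
Eastward gaps between consecutive values (wrapping around): 14.577°, 3.711°, 299.551°, 5.279°, 21.957°, 14.925°.
Largest gap = 299.551° ⇒ minimal covering band is its complement: 360° − 299.551° = 60.449°.
Band runs from +146.501° eastward to -153.050°, crossing the antimeridian.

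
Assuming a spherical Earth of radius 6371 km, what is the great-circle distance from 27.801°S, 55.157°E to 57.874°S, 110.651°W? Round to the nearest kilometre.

Δλ = -110.651 − 55.157 = -165.808°.
Δφ = -57.874 − -27.801 = -30.073°.
a = sin²(Δφ/2) + cos φ₁ · cos φ₂ · sin²(Δλ/2) = 0.530529.
c = 2·atan2(√a, √(1−a)) = 1.63189 rad → d = 6371·c ≈ 10396.78 km.

10397 km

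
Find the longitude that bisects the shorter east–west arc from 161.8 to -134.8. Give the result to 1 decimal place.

Signed shortest Δλ from +161.8° to -134.8° is +63.4°.
Midpoint longitude = +161.8° + (+63.4°)/2 = +161.8° + 31.7° = +193.5°.
Normalise into (−180°, 180°]: -166.5°.
(The naïve average (+161.8 + -134.8)/2 = 13.5° is on the wrong side of the globe.)

-166.5°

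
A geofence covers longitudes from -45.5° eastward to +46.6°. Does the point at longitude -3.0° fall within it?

Yes

Band width going east from -45.5° to +46.6°: ((46.6 − -45.5) mod 360) = 92.1°.
Offset of -3.0° east of the west edge: ((-3.0 − -45.5) mod 360) = 42.5°.
42.5° ≤ 92.1° ⇒ inside.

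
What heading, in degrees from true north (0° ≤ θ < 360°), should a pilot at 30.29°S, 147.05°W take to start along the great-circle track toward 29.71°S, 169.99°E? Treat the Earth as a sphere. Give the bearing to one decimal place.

259.7°

Δλ = 169.99 − -147.05 = 317.04°; wrapped into (−180°, 180°]: -42.96°.
θ = atan2( sin Δλ · cos φ₂ , cos φ₁ · sin φ₂ − sin φ₁ · cos φ₂ · cos Δλ )
  = atan2(-0.59190, -0.10736) = -100.280° → normalised to [0°, 360°): 259.720°.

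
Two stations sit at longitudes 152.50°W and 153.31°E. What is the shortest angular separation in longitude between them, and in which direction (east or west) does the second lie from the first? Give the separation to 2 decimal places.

Raw difference: 153.31 − -152.50 = 305.81°.
Normalise into (−180°, 180°]: 305.81° − 360° = -54.19°.
Negative ⇒ the second point lies to the west; separation 54.19°.

54.19° west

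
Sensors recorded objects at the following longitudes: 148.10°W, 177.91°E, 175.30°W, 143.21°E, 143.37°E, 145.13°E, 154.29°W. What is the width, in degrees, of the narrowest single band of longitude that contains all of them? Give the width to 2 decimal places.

Sort the longitudes: -175.30°, -154.29°, -148.10°, +143.21°, +143.37°, +145.13°, +177.91°.
Eastward gaps between consecutive values (wrapping around): 21.01°, 6.19°, 291.31°, 0.16°, 1.76°, 32.78°, 6.79°.
Largest gap = 291.31° ⇒ minimal covering band is its complement: 360° − 291.31° = 68.69°.
Band runs from +143.21° eastward to -148.10°, crossing the antimeridian.

68.69°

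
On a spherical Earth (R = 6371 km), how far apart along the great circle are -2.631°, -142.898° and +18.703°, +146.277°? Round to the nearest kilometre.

Δλ = 146.277 − -142.898 = 289.175°; wrapped into (−180°, 180°]: -70.825°.
Δφ = 18.703 − -2.631 = 21.334°.
a = sin²(Δφ/2) + cos φ₁ · cos φ₂ · sin²(Δλ/2) = 0.351969.
c = 2·atan2(√a, √(1−a)) = 1.27023 rad → d = 6371·c ≈ 8092.63 km.

8093 km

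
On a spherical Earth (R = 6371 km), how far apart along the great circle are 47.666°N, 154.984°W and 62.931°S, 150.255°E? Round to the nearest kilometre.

13208 km

Δλ = 150.255 − -154.984 = 305.239°; wrapped into (−180°, 180°]: -54.761°.
Δφ = -62.931 − 47.666 = -110.597°.
a = sin²(Δφ/2) + cos φ₁ · cos φ₂ · sin²(Δλ/2) = 0.740715.
c = 2·atan2(√a, √(1−a)) = 2.07308 rad → d = 6371·c ≈ 13207.60 km.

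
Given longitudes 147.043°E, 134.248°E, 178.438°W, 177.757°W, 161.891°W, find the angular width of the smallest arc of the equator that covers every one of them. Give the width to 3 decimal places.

63.861°

Sort the longitudes: -178.438°, -177.757°, -161.891°, +134.248°, +147.043°.
Eastward gaps between consecutive values (wrapping around): 0.681°, 15.866°, 296.139°, 12.795°, 34.519°.
Largest gap = 296.139° ⇒ minimal covering band is its complement: 360° − 296.139° = 63.861°.
Band runs from +134.248° eastward to -161.891°, crossing the antimeridian.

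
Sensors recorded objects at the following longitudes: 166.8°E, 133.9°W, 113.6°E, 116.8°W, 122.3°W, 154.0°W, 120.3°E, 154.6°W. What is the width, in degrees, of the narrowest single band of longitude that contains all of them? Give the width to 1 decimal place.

129.6°

Sort the longitudes: -154.6°, -154.0°, -133.9°, -122.3°, -116.8°, +113.6°, +120.3°, +166.8°.
Eastward gaps between consecutive values (wrapping around): 0.6°, 20.1°, 11.6°, 5.5°, 230.4°, 6.7°, 46.5°, 38.6°.
Largest gap = 230.4° ⇒ minimal covering band is its complement: 360° − 230.4° = 129.6°.
Band runs from +113.6° eastward to -116.8°, crossing the antimeridian.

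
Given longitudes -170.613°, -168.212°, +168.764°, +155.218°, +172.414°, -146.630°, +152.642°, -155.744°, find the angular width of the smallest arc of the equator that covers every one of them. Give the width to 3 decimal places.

60.728°

Sort the longitudes: -170.613°, -168.212°, -155.744°, -146.630°, +152.642°, +155.218°, +168.764°, +172.414°.
Eastward gaps between consecutive values (wrapping around): 2.401°, 12.468°, 9.114°, 299.272°, 2.576°, 13.546°, 3.650°, 16.973°.
Largest gap = 299.272° ⇒ minimal covering band is its complement: 360° − 299.272° = 60.728°.
Band runs from +152.642° eastward to -146.630°, crossing the antimeridian.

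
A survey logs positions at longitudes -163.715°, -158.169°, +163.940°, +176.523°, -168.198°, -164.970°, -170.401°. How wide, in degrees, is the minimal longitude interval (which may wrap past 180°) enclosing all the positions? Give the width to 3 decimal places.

37.891°

Sort the longitudes: -170.401°, -168.198°, -164.970°, -163.715°, -158.169°, +163.940°, +176.523°.
Eastward gaps between consecutive values (wrapping around): 2.203°, 3.228°, 1.255°, 5.546°, 322.109°, 12.583°, 13.076°.
Largest gap = 322.109° ⇒ minimal covering band is its complement: 360° − 322.109° = 37.891°.
Band runs from +163.940° eastward to -158.169°, crossing the antimeridian.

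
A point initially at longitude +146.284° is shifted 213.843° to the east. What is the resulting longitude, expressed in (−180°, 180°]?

Start at +146.284°; shift +213.843° → +360.127°.
+360.127° lies outside (−180°, 180°]; subtract 360° → +0.127°.

+0.127°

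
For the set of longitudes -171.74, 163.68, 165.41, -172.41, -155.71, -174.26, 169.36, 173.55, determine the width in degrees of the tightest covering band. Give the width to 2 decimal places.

40.61°

Sort the longitudes: -174.26°, -172.41°, -171.74°, -155.71°, +163.68°, +165.41°, +169.36°, +173.55°.
Eastward gaps between consecutive values (wrapping around): 1.85°, 0.67°, 16.03°, 319.39°, 1.73°, 3.95°, 4.19°, 12.19°.
Largest gap = 319.39° ⇒ minimal covering band is its complement: 360° − 319.39° = 40.61°.
Band runs from +163.68° eastward to -155.71°, crossing the antimeridian.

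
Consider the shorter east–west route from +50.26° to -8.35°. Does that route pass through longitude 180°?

Signed shortest Δλ = ((-8.35 − 50.26 + 180) mod 360) − 180 = -58.61°.
Going west by 58.61° from +50.26° reaches -8.35° without touching 180°.

No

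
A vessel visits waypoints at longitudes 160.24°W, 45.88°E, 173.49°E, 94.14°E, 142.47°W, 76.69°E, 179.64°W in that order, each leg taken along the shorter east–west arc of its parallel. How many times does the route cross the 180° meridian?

Leg 1: -160.24° → +45.88°, shortest Δλ = -153.88° (west) — crosses 180°.
Leg 2: +45.88° → +173.49°, shortest Δλ = 127.61° (east) — does not cross 180°.
Leg 3: +173.49° → +94.14°, shortest Δλ = -79.35° (west) — does not cross 180°.
Leg 4: +94.14° → -142.47°, shortest Δλ = 123.39° (east) — crosses 180°.
Leg 5: -142.47° → +76.69°, shortest Δλ = -140.84° (west) — crosses 180°.
Leg 6: +76.69° → -179.64°, shortest Δλ = 103.67° (east) — crosses 180°.
Total crossings: 4.

4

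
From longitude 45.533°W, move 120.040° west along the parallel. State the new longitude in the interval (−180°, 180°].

165.573°W

Start at -45.533°; shift −120.040° → -165.573°.
-165.573° already lies in (−180°, 180°].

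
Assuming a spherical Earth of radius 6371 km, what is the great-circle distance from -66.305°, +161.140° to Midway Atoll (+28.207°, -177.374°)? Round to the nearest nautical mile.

Δλ = -177.374 − 161.140 = -338.514°; wrapped into (−180°, 180°]: 21.486°.
Δφ = 28.207 − -66.305 = 94.512°.
a = sin²(Δφ/2) + cos φ₁ · cos φ₂ · sin²(Δλ/2) = 0.551639.
c = 2·atan2(√a, √(1−a)) = 1.67426 rad → d = 6371·c ≈ 10666.71 km ≈ 5759.56 nmi.

5760 nmi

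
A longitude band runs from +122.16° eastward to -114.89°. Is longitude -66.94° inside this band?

No

Band width going east from +122.16° to -114.89°: ((-114.89 − 122.16) mod 360) = 122.95°.
Offset of -66.94° east of the west edge: ((-66.94 − 122.16) mod 360) = 170.90°.
170.90° > 122.95° ⇒ outside.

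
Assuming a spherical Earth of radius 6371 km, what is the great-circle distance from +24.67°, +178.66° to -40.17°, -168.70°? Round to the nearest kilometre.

7328 km

Δλ = -168.70 − 178.66 = -347.36°; wrapped into (−180°, 180°]: 12.64°.
Δφ = -40.17 − 24.67 = -64.84°.
a = sin²(Δφ/2) + cos φ₁ · cos φ₂ · sin²(Δλ/2) = 0.295841.
c = 2·atan2(√a, √(1−a)) = 1.15019 rad → d = 6371·c ≈ 7327.83 km.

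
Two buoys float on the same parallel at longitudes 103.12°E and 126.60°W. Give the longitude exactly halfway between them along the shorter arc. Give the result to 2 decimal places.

Signed shortest Δλ from +103.12° to -126.60° is +130.28°.
Midpoint longitude = +103.12° + (+130.28°)/2 = +103.12° + 65.14° = +168.26°.
(The naïve average (+103.12 + -126.60)/2 = -11.74° is on the wrong side of the globe.)

168.26°E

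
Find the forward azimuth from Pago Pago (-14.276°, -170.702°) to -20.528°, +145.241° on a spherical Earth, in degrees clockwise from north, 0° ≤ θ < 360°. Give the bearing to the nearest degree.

255°

Δλ = 145.241 − -170.702 = 315.943°; wrapped into (−180°, 180°]: -44.057°.
θ = atan2( sin Δλ · cos φ₂ , cos φ₁ · sin φ₂ − sin φ₁ · cos φ₂ · cos Δλ )
  = atan2(-0.65122, -0.17388) = -104.949° → normalised to [0°, 360°): 255.051°.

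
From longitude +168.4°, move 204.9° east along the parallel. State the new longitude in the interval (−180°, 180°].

+13.3°

Start at +168.4°; shift +204.9° → +373.3°.
+373.3° lies outside (−180°, 180°]; subtract 360° → +13.3°.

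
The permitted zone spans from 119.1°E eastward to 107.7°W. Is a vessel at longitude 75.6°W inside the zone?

No

Band width going east from +119.1° to -107.7°: ((-107.7 − 119.1) mod 360) = 133.2°.
Offset of -75.6° east of the west edge: ((-75.6 − 119.1) mod 360) = 165.3°.
165.3° > 133.2° ⇒ outside.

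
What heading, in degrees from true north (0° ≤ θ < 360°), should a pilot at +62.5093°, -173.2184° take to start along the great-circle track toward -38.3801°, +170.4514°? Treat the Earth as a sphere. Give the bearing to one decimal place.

Δλ = 170.4514 − -173.2184 = 343.6698°; wrapped into (−180°, 180°]: -16.3302°.
θ = atan2( sin Δλ · cos φ₂ , cos φ₁ · sin φ₂ − sin φ₁ · cos φ₂ · cos Δλ )
  = atan2(-0.22041, -0.95394) = -166.990° → normalised to [0°, 360°): 193.010°.

193.0°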